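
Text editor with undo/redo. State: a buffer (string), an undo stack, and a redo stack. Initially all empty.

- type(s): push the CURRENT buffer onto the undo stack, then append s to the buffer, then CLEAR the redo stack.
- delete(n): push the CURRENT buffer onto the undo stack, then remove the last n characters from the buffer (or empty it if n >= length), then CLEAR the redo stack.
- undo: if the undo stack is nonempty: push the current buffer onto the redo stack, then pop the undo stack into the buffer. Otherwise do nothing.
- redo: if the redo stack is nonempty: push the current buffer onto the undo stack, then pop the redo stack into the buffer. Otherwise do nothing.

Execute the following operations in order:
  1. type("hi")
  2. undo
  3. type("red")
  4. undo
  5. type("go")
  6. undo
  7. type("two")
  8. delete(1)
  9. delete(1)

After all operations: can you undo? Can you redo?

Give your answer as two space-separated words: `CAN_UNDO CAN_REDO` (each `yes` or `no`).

After op 1 (type): buf='hi' undo_depth=1 redo_depth=0
After op 2 (undo): buf='(empty)' undo_depth=0 redo_depth=1
After op 3 (type): buf='red' undo_depth=1 redo_depth=0
After op 4 (undo): buf='(empty)' undo_depth=0 redo_depth=1
After op 5 (type): buf='go' undo_depth=1 redo_depth=0
After op 6 (undo): buf='(empty)' undo_depth=0 redo_depth=1
After op 7 (type): buf='two' undo_depth=1 redo_depth=0
After op 8 (delete): buf='tw' undo_depth=2 redo_depth=0
After op 9 (delete): buf='t' undo_depth=3 redo_depth=0

Answer: yes no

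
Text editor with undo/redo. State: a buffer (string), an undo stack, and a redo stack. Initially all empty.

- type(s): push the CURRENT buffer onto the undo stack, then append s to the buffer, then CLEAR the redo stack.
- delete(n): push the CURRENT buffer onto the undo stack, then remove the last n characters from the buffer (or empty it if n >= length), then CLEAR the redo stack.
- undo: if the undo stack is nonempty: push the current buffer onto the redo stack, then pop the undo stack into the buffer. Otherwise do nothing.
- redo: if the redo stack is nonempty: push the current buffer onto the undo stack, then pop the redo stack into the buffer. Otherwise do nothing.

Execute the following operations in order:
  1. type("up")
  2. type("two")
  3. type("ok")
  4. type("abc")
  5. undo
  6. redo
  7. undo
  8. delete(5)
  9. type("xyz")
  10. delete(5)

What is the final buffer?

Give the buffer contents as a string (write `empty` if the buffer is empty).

Answer: empty

Derivation:
After op 1 (type): buf='up' undo_depth=1 redo_depth=0
After op 2 (type): buf='uptwo' undo_depth=2 redo_depth=0
After op 3 (type): buf='uptwook' undo_depth=3 redo_depth=0
After op 4 (type): buf='uptwookabc' undo_depth=4 redo_depth=0
After op 5 (undo): buf='uptwook' undo_depth=3 redo_depth=1
After op 6 (redo): buf='uptwookabc' undo_depth=4 redo_depth=0
After op 7 (undo): buf='uptwook' undo_depth=3 redo_depth=1
After op 8 (delete): buf='up' undo_depth=4 redo_depth=0
After op 9 (type): buf='upxyz' undo_depth=5 redo_depth=0
After op 10 (delete): buf='(empty)' undo_depth=6 redo_depth=0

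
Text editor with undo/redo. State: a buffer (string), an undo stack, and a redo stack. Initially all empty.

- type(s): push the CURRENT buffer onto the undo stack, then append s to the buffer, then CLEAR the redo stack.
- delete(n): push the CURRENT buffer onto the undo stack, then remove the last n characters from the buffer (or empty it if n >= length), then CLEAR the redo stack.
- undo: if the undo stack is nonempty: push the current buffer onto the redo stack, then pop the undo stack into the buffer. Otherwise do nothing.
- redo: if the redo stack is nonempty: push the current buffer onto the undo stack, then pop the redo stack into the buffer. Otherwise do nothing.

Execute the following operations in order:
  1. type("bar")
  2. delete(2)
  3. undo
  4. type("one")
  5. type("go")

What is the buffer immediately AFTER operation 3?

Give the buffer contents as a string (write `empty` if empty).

Answer: bar

Derivation:
After op 1 (type): buf='bar' undo_depth=1 redo_depth=0
After op 2 (delete): buf='b' undo_depth=2 redo_depth=0
After op 3 (undo): buf='bar' undo_depth=1 redo_depth=1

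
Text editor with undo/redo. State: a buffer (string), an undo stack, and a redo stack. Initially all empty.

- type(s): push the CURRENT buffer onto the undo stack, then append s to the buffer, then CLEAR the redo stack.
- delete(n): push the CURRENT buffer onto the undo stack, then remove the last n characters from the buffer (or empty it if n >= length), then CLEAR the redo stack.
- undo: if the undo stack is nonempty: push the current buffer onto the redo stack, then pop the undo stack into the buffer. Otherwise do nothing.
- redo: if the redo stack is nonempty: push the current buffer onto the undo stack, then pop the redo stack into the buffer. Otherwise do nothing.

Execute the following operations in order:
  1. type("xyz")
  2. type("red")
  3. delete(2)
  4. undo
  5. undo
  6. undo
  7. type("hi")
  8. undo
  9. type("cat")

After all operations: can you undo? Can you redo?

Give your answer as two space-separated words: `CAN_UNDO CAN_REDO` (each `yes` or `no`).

After op 1 (type): buf='xyz' undo_depth=1 redo_depth=0
After op 2 (type): buf='xyzred' undo_depth=2 redo_depth=0
After op 3 (delete): buf='xyzr' undo_depth=3 redo_depth=0
After op 4 (undo): buf='xyzred' undo_depth=2 redo_depth=1
After op 5 (undo): buf='xyz' undo_depth=1 redo_depth=2
After op 6 (undo): buf='(empty)' undo_depth=0 redo_depth=3
After op 7 (type): buf='hi' undo_depth=1 redo_depth=0
After op 8 (undo): buf='(empty)' undo_depth=0 redo_depth=1
After op 9 (type): buf='cat' undo_depth=1 redo_depth=0

Answer: yes no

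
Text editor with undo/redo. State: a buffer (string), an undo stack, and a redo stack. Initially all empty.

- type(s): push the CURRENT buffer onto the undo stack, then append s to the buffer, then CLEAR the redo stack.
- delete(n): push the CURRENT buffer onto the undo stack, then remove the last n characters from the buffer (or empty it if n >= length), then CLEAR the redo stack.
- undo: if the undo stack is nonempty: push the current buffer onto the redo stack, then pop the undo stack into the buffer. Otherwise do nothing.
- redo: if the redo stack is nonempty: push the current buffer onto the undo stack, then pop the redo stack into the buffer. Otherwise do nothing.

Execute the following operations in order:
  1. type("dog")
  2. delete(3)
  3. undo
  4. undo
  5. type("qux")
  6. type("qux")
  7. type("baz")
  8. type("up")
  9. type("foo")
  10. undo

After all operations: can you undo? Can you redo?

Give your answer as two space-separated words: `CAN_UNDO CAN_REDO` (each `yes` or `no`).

Answer: yes yes

Derivation:
After op 1 (type): buf='dog' undo_depth=1 redo_depth=0
After op 2 (delete): buf='(empty)' undo_depth=2 redo_depth=0
After op 3 (undo): buf='dog' undo_depth=1 redo_depth=1
After op 4 (undo): buf='(empty)' undo_depth=0 redo_depth=2
After op 5 (type): buf='qux' undo_depth=1 redo_depth=0
After op 6 (type): buf='quxqux' undo_depth=2 redo_depth=0
After op 7 (type): buf='quxquxbaz' undo_depth=3 redo_depth=0
After op 8 (type): buf='quxquxbazup' undo_depth=4 redo_depth=0
After op 9 (type): buf='quxquxbazupfoo' undo_depth=5 redo_depth=0
After op 10 (undo): buf='quxquxbazup' undo_depth=4 redo_depth=1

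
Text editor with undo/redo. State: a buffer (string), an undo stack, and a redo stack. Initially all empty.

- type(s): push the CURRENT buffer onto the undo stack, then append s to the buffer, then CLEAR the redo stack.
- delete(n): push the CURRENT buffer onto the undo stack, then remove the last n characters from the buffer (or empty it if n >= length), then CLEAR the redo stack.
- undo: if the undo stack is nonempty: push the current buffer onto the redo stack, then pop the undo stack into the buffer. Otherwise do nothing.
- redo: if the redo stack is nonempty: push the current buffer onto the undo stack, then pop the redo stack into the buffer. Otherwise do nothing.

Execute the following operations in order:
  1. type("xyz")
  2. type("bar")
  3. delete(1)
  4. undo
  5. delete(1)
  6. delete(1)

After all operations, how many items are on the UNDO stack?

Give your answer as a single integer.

Answer: 4

Derivation:
After op 1 (type): buf='xyz' undo_depth=1 redo_depth=0
After op 2 (type): buf='xyzbar' undo_depth=2 redo_depth=0
After op 3 (delete): buf='xyzba' undo_depth=3 redo_depth=0
After op 4 (undo): buf='xyzbar' undo_depth=2 redo_depth=1
After op 5 (delete): buf='xyzba' undo_depth=3 redo_depth=0
After op 6 (delete): buf='xyzb' undo_depth=4 redo_depth=0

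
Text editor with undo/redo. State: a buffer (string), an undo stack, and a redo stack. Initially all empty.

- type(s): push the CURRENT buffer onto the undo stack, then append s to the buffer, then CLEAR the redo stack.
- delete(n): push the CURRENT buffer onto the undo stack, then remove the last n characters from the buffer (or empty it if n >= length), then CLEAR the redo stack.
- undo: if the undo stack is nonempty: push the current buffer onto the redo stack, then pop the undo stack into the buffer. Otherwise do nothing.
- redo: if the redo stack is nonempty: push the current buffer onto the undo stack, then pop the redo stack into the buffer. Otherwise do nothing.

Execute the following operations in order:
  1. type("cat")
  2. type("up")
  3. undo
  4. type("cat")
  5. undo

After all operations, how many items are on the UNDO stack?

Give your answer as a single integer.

Answer: 1

Derivation:
After op 1 (type): buf='cat' undo_depth=1 redo_depth=0
After op 2 (type): buf='catup' undo_depth=2 redo_depth=0
After op 3 (undo): buf='cat' undo_depth=1 redo_depth=1
After op 4 (type): buf='catcat' undo_depth=2 redo_depth=0
After op 5 (undo): buf='cat' undo_depth=1 redo_depth=1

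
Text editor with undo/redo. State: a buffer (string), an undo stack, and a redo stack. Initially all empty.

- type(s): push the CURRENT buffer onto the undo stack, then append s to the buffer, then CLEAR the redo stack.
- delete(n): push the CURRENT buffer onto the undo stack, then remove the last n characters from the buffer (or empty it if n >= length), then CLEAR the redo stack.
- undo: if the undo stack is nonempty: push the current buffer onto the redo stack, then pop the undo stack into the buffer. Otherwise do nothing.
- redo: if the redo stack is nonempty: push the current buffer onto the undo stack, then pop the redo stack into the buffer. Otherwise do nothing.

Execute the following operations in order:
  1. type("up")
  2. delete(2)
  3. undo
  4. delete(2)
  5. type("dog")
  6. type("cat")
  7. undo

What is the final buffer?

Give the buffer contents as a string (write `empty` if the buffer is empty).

Answer: dog

Derivation:
After op 1 (type): buf='up' undo_depth=1 redo_depth=0
After op 2 (delete): buf='(empty)' undo_depth=2 redo_depth=0
After op 3 (undo): buf='up' undo_depth=1 redo_depth=1
After op 4 (delete): buf='(empty)' undo_depth=2 redo_depth=0
After op 5 (type): buf='dog' undo_depth=3 redo_depth=0
After op 6 (type): buf='dogcat' undo_depth=4 redo_depth=0
After op 7 (undo): buf='dog' undo_depth=3 redo_depth=1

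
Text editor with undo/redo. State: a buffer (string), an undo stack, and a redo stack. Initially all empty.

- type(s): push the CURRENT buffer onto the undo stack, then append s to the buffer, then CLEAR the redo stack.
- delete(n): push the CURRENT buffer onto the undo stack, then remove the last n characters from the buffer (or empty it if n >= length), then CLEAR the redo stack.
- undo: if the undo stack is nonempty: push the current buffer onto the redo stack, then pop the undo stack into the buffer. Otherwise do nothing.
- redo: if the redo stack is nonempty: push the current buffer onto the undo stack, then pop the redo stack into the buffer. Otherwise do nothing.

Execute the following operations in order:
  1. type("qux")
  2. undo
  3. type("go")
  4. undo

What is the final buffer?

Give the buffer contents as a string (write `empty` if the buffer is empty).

Answer: empty

Derivation:
After op 1 (type): buf='qux' undo_depth=1 redo_depth=0
After op 2 (undo): buf='(empty)' undo_depth=0 redo_depth=1
After op 3 (type): buf='go' undo_depth=1 redo_depth=0
After op 4 (undo): buf='(empty)' undo_depth=0 redo_depth=1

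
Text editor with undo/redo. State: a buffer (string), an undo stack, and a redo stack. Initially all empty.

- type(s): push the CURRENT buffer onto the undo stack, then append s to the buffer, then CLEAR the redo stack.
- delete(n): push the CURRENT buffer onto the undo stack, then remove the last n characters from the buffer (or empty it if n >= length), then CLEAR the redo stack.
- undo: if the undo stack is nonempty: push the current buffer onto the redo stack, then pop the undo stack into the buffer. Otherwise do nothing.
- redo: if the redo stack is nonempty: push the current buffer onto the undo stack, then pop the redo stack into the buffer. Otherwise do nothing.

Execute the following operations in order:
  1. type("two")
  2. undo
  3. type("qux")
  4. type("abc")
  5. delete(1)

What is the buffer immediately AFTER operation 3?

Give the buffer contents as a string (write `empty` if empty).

Answer: qux

Derivation:
After op 1 (type): buf='two' undo_depth=1 redo_depth=0
After op 2 (undo): buf='(empty)' undo_depth=0 redo_depth=1
After op 3 (type): buf='qux' undo_depth=1 redo_depth=0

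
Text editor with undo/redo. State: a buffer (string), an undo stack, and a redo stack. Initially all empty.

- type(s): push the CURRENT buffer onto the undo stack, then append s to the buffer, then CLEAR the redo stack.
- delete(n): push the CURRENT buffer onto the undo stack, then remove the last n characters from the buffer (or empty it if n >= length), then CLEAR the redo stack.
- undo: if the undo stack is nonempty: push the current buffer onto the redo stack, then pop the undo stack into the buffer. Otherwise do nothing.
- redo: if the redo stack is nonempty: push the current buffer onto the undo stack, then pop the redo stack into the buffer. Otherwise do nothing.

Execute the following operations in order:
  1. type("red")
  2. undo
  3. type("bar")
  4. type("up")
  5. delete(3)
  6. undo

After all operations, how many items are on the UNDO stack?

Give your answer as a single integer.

After op 1 (type): buf='red' undo_depth=1 redo_depth=0
After op 2 (undo): buf='(empty)' undo_depth=0 redo_depth=1
After op 3 (type): buf='bar' undo_depth=1 redo_depth=0
After op 4 (type): buf='barup' undo_depth=2 redo_depth=0
After op 5 (delete): buf='ba' undo_depth=3 redo_depth=0
After op 6 (undo): buf='barup' undo_depth=2 redo_depth=1

Answer: 2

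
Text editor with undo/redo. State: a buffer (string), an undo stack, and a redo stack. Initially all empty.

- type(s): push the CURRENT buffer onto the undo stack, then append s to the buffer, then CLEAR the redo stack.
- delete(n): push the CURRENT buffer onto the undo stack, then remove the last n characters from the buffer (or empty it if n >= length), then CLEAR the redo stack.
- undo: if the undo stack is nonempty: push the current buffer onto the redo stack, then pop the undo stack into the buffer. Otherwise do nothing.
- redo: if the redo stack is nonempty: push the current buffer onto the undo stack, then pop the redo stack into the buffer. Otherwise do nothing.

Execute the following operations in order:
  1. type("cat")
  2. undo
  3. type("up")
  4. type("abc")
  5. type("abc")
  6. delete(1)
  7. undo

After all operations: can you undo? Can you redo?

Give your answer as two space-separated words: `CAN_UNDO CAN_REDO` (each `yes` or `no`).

After op 1 (type): buf='cat' undo_depth=1 redo_depth=0
After op 2 (undo): buf='(empty)' undo_depth=0 redo_depth=1
After op 3 (type): buf='up' undo_depth=1 redo_depth=0
After op 4 (type): buf='upabc' undo_depth=2 redo_depth=0
After op 5 (type): buf='upabcabc' undo_depth=3 redo_depth=0
After op 6 (delete): buf='upabcab' undo_depth=4 redo_depth=0
After op 7 (undo): buf='upabcabc' undo_depth=3 redo_depth=1

Answer: yes yes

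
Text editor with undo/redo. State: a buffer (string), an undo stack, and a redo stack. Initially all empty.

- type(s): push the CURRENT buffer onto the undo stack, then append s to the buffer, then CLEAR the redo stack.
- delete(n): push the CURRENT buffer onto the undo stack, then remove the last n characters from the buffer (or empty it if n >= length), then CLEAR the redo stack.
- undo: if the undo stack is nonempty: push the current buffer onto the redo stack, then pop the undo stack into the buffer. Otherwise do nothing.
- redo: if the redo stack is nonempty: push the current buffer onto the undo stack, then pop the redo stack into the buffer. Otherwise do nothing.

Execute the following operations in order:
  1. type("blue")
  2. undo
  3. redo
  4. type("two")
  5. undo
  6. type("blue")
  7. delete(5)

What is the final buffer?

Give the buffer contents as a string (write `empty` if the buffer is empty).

Answer: blu

Derivation:
After op 1 (type): buf='blue' undo_depth=1 redo_depth=0
After op 2 (undo): buf='(empty)' undo_depth=0 redo_depth=1
After op 3 (redo): buf='blue' undo_depth=1 redo_depth=0
After op 4 (type): buf='bluetwo' undo_depth=2 redo_depth=0
After op 5 (undo): buf='blue' undo_depth=1 redo_depth=1
After op 6 (type): buf='blueblue' undo_depth=2 redo_depth=0
After op 7 (delete): buf='blu' undo_depth=3 redo_depth=0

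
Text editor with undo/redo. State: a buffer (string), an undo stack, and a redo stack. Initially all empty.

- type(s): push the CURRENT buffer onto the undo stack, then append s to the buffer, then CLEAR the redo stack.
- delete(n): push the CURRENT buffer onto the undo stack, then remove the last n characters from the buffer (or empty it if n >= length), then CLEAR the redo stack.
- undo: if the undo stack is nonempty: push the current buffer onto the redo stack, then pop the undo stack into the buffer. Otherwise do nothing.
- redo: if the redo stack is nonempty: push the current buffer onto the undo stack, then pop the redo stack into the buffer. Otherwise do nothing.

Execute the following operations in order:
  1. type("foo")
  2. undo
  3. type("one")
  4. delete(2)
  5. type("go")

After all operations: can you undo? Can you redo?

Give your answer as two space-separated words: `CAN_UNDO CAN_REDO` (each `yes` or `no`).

Answer: yes no

Derivation:
After op 1 (type): buf='foo' undo_depth=1 redo_depth=0
After op 2 (undo): buf='(empty)' undo_depth=0 redo_depth=1
After op 3 (type): buf='one' undo_depth=1 redo_depth=0
After op 4 (delete): buf='o' undo_depth=2 redo_depth=0
After op 5 (type): buf='ogo' undo_depth=3 redo_depth=0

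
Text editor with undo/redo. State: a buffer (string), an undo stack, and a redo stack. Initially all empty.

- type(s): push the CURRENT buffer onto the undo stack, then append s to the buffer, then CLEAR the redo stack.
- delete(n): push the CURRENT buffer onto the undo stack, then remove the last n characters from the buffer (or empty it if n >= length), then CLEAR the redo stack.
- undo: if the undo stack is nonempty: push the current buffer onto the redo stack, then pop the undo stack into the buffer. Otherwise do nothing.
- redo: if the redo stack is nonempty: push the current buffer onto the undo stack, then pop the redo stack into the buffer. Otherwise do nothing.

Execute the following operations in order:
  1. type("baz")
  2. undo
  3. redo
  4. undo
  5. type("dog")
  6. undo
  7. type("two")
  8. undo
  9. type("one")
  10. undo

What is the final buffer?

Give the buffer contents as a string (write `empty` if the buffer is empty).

After op 1 (type): buf='baz' undo_depth=1 redo_depth=0
After op 2 (undo): buf='(empty)' undo_depth=0 redo_depth=1
After op 3 (redo): buf='baz' undo_depth=1 redo_depth=0
After op 4 (undo): buf='(empty)' undo_depth=0 redo_depth=1
After op 5 (type): buf='dog' undo_depth=1 redo_depth=0
After op 6 (undo): buf='(empty)' undo_depth=0 redo_depth=1
After op 7 (type): buf='two' undo_depth=1 redo_depth=0
After op 8 (undo): buf='(empty)' undo_depth=0 redo_depth=1
After op 9 (type): buf='one' undo_depth=1 redo_depth=0
After op 10 (undo): buf='(empty)' undo_depth=0 redo_depth=1

Answer: empty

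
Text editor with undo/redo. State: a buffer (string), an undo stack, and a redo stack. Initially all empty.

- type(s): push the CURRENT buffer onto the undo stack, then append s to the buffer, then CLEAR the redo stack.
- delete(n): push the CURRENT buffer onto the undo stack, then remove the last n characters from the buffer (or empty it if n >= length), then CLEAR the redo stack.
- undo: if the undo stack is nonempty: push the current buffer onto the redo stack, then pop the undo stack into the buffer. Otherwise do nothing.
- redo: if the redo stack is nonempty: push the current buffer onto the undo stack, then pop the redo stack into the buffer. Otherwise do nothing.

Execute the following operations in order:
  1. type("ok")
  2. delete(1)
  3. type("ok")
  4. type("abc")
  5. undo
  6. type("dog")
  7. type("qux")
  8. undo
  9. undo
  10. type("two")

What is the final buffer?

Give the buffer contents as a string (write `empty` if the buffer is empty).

Answer: ooktwo

Derivation:
After op 1 (type): buf='ok' undo_depth=1 redo_depth=0
After op 2 (delete): buf='o' undo_depth=2 redo_depth=0
After op 3 (type): buf='ook' undo_depth=3 redo_depth=0
After op 4 (type): buf='ookabc' undo_depth=4 redo_depth=0
After op 5 (undo): buf='ook' undo_depth=3 redo_depth=1
After op 6 (type): buf='ookdog' undo_depth=4 redo_depth=0
After op 7 (type): buf='ookdogqux' undo_depth=5 redo_depth=0
After op 8 (undo): buf='ookdog' undo_depth=4 redo_depth=1
After op 9 (undo): buf='ook' undo_depth=3 redo_depth=2
After op 10 (type): buf='ooktwo' undo_depth=4 redo_depth=0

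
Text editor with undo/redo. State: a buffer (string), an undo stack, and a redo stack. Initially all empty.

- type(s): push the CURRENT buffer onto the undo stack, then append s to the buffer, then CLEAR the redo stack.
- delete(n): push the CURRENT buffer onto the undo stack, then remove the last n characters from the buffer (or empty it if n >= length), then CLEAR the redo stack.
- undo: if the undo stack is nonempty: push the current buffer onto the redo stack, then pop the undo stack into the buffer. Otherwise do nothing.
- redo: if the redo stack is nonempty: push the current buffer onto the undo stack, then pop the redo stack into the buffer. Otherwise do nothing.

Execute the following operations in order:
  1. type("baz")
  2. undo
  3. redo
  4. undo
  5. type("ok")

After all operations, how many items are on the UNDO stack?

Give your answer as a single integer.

Answer: 1

Derivation:
After op 1 (type): buf='baz' undo_depth=1 redo_depth=0
After op 2 (undo): buf='(empty)' undo_depth=0 redo_depth=1
After op 3 (redo): buf='baz' undo_depth=1 redo_depth=0
After op 4 (undo): buf='(empty)' undo_depth=0 redo_depth=1
After op 5 (type): buf='ok' undo_depth=1 redo_depth=0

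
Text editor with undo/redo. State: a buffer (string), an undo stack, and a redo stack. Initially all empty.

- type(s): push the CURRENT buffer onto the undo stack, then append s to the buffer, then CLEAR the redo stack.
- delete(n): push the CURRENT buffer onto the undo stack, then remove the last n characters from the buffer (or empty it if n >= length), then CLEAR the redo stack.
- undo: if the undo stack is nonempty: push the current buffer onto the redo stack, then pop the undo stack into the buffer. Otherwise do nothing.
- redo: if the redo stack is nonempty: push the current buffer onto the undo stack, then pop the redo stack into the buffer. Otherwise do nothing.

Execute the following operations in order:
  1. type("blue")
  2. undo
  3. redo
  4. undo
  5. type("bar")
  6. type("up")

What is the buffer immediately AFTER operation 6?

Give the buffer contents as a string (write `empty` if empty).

Answer: barup

Derivation:
After op 1 (type): buf='blue' undo_depth=1 redo_depth=0
After op 2 (undo): buf='(empty)' undo_depth=0 redo_depth=1
After op 3 (redo): buf='blue' undo_depth=1 redo_depth=0
After op 4 (undo): buf='(empty)' undo_depth=0 redo_depth=1
After op 5 (type): buf='bar' undo_depth=1 redo_depth=0
After op 6 (type): buf='barup' undo_depth=2 redo_depth=0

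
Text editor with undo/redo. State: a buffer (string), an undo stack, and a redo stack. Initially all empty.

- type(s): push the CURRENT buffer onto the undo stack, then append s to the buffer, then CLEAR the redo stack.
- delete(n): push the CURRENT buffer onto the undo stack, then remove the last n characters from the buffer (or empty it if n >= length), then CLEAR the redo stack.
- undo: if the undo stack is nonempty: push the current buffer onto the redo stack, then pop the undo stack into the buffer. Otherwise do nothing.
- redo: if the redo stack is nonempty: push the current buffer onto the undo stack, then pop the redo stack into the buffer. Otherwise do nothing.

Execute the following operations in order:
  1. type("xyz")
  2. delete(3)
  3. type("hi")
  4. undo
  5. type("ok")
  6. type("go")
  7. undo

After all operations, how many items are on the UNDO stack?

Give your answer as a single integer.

After op 1 (type): buf='xyz' undo_depth=1 redo_depth=0
After op 2 (delete): buf='(empty)' undo_depth=2 redo_depth=0
After op 3 (type): buf='hi' undo_depth=3 redo_depth=0
After op 4 (undo): buf='(empty)' undo_depth=2 redo_depth=1
After op 5 (type): buf='ok' undo_depth=3 redo_depth=0
After op 6 (type): buf='okgo' undo_depth=4 redo_depth=0
After op 7 (undo): buf='ok' undo_depth=3 redo_depth=1

Answer: 3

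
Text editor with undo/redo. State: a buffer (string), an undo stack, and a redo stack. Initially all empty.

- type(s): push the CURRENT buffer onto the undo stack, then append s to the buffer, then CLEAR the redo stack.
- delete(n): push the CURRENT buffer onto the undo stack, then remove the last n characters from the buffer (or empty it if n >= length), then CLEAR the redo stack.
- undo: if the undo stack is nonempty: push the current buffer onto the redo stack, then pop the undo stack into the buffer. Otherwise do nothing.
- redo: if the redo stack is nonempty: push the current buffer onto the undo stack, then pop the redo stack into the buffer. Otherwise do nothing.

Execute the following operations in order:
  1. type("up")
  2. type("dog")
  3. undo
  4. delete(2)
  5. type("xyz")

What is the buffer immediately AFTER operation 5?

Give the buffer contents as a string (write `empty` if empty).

Answer: xyz

Derivation:
After op 1 (type): buf='up' undo_depth=1 redo_depth=0
After op 2 (type): buf='updog' undo_depth=2 redo_depth=0
After op 3 (undo): buf='up' undo_depth=1 redo_depth=1
After op 4 (delete): buf='(empty)' undo_depth=2 redo_depth=0
After op 5 (type): buf='xyz' undo_depth=3 redo_depth=0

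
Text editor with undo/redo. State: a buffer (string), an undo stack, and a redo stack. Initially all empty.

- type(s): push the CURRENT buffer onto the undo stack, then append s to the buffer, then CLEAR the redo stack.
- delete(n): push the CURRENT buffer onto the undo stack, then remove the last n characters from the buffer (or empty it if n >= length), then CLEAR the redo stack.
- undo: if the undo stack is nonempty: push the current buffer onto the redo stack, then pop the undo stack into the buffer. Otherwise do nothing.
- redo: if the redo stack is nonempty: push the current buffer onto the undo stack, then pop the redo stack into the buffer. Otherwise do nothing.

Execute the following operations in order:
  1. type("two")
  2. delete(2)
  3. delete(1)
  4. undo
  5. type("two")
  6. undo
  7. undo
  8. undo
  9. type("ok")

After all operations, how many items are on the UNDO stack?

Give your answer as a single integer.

Answer: 1

Derivation:
After op 1 (type): buf='two' undo_depth=1 redo_depth=0
After op 2 (delete): buf='t' undo_depth=2 redo_depth=0
After op 3 (delete): buf='(empty)' undo_depth=3 redo_depth=0
After op 4 (undo): buf='t' undo_depth=2 redo_depth=1
After op 5 (type): buf='ttwo' undo_depth=3 redo_depth=0
After op 6 (undo): buf='t' undo_depth=2 redo_depth=1
After op 7 (undo): buf='two' undo_depth=1 redo_depth=2
After op 8 (undo): buf='(empty)' undo_depth=0 redo_depth=3
After op 9 (type): buf='ok' undo_depth=1 redo_depth=0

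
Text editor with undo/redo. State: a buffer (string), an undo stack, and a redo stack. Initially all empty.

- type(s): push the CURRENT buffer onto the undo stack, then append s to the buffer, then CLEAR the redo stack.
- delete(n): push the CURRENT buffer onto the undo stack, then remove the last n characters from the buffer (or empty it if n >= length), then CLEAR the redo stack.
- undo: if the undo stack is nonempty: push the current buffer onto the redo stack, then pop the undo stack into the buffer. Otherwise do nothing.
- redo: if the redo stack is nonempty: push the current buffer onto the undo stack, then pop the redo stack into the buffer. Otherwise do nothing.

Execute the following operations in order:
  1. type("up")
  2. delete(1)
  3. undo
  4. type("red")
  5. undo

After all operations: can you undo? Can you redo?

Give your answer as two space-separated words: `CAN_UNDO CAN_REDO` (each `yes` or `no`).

Answer: yes yes

Derivation:
After op 1 (type): buf='up' undo_depth=1 redo_depth=0
After op 2 (delete): buf='u' undo_depth=2 redo_depth=0
After op 3 (undo): buf='up' undo_depth=1 redo_depth=1
After op 4 (type): buf='upred' undo_depth=2 redo_depth=0
After op 5 (undo): buf='up' undo_depth=1 redo_depth=1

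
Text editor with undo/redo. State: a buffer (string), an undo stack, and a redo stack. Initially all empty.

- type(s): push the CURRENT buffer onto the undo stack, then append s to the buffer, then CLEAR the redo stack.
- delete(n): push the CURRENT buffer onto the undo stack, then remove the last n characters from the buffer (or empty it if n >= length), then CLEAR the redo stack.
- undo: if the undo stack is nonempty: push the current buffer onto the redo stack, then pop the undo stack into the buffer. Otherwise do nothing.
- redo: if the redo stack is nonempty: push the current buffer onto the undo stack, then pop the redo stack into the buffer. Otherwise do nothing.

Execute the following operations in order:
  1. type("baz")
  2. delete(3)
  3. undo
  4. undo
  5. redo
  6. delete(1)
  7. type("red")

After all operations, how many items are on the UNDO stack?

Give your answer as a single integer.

Answer: 3

Derivation:
After op 1 (type): buf='baz' undo_depth=1 redo_depth=0
After op 2 (delete): buf='(empty)' undo_depth=2 redo_depth=0
After op 3 (undo): buf='baz' undo_depth=1 redo_depth=1
After op 4 (undo): buf='(empty)' undo_depth=0 redo_depth=2
After op 5 (redo): buf='baz' undo_depth=1 redo_depth=1
After op 6 (delete): buf='ba' undo_depth=2 redo_depth=0
After op 7 (type): buf='bared' undo_depth=3 redo_depth=0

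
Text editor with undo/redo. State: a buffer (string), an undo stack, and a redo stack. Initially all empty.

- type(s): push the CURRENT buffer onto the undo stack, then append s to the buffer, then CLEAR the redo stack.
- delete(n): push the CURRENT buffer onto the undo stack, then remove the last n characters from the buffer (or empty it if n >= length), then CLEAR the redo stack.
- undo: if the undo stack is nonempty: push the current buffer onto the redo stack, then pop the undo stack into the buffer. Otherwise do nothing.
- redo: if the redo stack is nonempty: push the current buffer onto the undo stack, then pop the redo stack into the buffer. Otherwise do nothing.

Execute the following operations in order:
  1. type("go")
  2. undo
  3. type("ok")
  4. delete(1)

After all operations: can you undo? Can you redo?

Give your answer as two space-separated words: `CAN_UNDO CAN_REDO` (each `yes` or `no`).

Answer: yes no

Derivation:
After op 1 (type): buf='go' undo_depth=1 redo_depth=0
After op 2 (undo): buf='(empty)' undo_depth=0 redo_depth=1
After op 3 (type): buf='ok' undo_depth=1 redo_depth=0
After op 4 (delete): buf='o' undo_depth=2 redo_depth=0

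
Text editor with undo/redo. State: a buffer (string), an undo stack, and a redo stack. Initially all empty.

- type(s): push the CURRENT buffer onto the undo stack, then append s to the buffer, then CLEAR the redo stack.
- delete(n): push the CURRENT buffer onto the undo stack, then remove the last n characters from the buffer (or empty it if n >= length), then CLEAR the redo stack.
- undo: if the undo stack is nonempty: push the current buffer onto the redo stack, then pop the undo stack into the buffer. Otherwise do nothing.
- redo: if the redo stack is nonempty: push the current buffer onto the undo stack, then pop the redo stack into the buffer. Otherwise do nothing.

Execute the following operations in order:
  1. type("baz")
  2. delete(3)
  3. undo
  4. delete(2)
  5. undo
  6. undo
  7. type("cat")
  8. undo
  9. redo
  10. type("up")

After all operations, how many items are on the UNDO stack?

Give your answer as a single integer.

After op 1 (type): buf='baz' undo_depth=1 redo_depth=0
After op 2 (delete): buf='(empty)' undo_depth=2 redo_depth=0
After op 3 (undo): buf='baz' undo_depth=1 redo_depth=1
After op 4 (delete): buf='b' undo_depth=2 redo_depth=0
After op 5 (undo): buf='baz' undo_depth=1 redo_depth=1
After op 6 (undo): buf='(empty)' undo_depth=0 redo_depth=2
After op 7 (type): buf='cat' undo_depth=1 redo_depth=0
After op 8 (undo): buf='(empty)' undo_depth=0 redo_depth=1
After op 9 (redo): buf='cat' undo_depth=1 redo_depth=0
After op 10 (type): buf='catup' undo_depth=2 redo_depth=0

Answer: 2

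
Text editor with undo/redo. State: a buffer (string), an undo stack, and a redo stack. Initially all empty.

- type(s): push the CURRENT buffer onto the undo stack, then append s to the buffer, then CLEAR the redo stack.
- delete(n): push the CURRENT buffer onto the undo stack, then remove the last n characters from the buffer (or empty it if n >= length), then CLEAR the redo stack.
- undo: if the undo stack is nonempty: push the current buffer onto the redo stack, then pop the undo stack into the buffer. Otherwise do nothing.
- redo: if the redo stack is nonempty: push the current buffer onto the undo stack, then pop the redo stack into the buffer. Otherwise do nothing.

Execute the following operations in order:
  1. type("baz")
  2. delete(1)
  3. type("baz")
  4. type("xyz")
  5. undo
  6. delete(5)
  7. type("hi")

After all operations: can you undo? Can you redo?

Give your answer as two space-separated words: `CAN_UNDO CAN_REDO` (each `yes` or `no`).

Answer: yes no

Derivation:
After op 1 (type): buf='baz' undo_depth=1 redo_depth=0
After op 2 (delete): buf='ba' undo_depth=2 redo_depth=0
After op 3 (type): buf='babaz' undo_depth=3 redo_depth=0
After op 4 (type): buf='babazxyz' undo_depth=4 redo_depth=0
After op 5 (undo): buf='babaz' undo_depth=3 redo_depth=1
After op 6 (delete): buf='(empty)' undo_depth=4 redo_depth=0
After op 7 (type): buf='hi' undo_depth=5 redo_depth=0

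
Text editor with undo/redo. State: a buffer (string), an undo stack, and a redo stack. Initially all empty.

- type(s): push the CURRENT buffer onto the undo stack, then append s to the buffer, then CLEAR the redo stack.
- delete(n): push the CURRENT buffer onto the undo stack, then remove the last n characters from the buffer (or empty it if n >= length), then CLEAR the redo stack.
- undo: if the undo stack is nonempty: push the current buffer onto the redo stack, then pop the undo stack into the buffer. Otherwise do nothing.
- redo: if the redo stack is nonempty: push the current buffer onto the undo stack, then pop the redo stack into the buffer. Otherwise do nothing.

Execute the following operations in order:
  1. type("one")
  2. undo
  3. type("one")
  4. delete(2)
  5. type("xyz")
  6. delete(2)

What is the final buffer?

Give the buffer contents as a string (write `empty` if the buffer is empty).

Answer: ox

Derivation:
After op 1 (type): buf='one' undo_depth=1 redo_depth=0
After op 2 (undo): buf='(empty)' undo_depth=0 redo_depth=1
After op 3 (type): buf='one' undo_depth=1 redo_depth=0
After op 4 (delete): buf='o' undo_depth=2 redo_depth=0
After op 5 (type): buf='oxyz' undo_depth=3 redo_depth=0
After op 6 (delete): buf='ox' undo_depth=4 redo_depth=0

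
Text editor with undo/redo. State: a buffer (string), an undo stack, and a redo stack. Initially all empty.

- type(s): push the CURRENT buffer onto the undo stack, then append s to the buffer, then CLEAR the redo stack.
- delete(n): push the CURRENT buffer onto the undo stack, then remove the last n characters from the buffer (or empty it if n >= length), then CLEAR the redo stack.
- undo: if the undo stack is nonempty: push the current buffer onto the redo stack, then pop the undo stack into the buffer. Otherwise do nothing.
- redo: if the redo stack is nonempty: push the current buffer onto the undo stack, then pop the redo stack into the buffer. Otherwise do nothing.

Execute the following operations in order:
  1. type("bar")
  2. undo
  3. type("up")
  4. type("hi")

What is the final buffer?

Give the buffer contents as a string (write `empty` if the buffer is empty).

Answer: uphi

Derivation:
After op 1 (type): buf='bar' undo_depth=1 redo_depth=0
After op 2 (undo): buf='(empty)' undo_depth=0 redo_depth=1
After op 3 (type): buf='up' undo_depth=1 redo_depth=0
After op 4 (type): buf='uphi' undo_depth=2 redo_depth=0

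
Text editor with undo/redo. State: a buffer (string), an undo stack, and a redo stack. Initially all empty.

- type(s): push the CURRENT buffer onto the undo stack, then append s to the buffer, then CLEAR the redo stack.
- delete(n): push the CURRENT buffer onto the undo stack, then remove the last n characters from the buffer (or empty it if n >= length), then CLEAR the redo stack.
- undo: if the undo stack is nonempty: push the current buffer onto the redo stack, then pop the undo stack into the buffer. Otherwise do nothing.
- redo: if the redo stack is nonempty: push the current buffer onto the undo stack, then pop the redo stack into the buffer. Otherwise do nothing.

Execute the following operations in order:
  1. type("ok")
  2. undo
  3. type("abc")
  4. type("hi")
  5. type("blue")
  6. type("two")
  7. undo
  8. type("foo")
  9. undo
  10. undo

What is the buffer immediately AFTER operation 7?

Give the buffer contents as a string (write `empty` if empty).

After op 1 (type): buf='ok' undo_depth=1 redo_depth=0
After op 2 (undo): buf='(empty)' undo_depth=0 redo_depth=1
After op 3 (type): buf='abc' undo_depth=1 redo_depth=0
After op 4 (type): buf='abchi' undo_depth=2 redo_depth=0
After op 5 (type): buf='abchiblue' undo_depth=3 redo_depth=0
After op 6 (type): buf='abchibluetwo' undo_depth=4 redo_depth=0
After op 7 (undo): buf='abchiblue' undo_depth=3 redo_depth=1

Answer: abchiblue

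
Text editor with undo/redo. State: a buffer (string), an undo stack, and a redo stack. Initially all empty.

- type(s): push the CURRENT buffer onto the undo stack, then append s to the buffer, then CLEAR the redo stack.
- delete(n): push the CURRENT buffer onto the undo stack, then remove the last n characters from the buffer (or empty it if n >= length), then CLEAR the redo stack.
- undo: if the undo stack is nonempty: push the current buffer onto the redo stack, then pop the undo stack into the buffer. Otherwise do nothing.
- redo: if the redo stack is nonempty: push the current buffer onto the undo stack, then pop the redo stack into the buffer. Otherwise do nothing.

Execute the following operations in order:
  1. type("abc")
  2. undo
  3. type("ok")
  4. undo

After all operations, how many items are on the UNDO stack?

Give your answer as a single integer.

After op 1 (type): buf='abc' undo_depth=1 redo_depth=0
After op 2 (undo): buf='(empty)' undo_depth=0 redo_depth=1
After op 3 (type): buf='ok' undo_depth=1 redo_depth=0
After op 4 (undo): buf='(empty)' undo_depth=0 redo_depth=1

Answer: 0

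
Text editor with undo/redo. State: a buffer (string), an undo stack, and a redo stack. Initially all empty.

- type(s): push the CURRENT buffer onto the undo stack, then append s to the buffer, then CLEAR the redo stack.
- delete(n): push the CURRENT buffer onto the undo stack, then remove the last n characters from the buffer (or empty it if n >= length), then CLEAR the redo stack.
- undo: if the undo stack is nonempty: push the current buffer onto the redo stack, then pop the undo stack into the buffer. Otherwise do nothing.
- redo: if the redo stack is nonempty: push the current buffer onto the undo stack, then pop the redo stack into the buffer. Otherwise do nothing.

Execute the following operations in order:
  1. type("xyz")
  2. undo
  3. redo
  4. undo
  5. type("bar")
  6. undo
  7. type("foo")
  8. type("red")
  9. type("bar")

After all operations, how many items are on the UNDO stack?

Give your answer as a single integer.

Answer: 3

Derivation:
After op 1 (type): buf='xyz' undo_depth=1 redo_depth=0
After op 2 (undo): buf='(empty)' undo_depth=0 redo_depth=1
After op 3 (redo): buf='xyz' undo_depth=1 redo_depth=0
After op 4 (undo): buf='(empty)' undo_depth=0 redo_depth=1
After op 5 (type): buf='bar' undo_depth=1 redo_depth=0
After op 6 (undo): buf='(empty)' undo_depth=0 redo_depth=1
After op 7 (type): buf='foo' undo_depth=1 redo_depth=0
After op 8 (type): buf='foored' undo_depth=2 redo_depth=0
After op 9 (type): buf='fooredbar' undo_depth=3 redo_depth=0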